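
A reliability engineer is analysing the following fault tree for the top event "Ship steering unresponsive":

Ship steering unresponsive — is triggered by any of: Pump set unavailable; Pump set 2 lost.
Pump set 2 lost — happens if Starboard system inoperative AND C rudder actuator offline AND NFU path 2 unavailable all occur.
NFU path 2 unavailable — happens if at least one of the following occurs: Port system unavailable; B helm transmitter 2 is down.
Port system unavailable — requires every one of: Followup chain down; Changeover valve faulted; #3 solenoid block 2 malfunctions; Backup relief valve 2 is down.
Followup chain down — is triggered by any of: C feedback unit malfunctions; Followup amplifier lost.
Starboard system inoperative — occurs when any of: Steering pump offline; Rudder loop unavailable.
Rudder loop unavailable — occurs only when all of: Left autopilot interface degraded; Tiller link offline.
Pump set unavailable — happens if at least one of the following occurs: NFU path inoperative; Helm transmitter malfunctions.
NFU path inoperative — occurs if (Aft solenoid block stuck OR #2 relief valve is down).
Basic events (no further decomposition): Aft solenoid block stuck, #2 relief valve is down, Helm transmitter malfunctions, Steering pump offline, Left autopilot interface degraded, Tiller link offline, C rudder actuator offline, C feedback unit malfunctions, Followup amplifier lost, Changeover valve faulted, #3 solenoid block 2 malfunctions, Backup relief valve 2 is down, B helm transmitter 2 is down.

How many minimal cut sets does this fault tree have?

NFU path inoperative [OR]: union of children's cut sets → 2 cut set(s).
Pump set unavailable [OR]: union of children's cut sets → 3 cut set(s).
Rudder loop unavailable [AND]: one cut set from each child combined → 1 × 1 = 1 cut set(s).
Starboard system inoperative [OR]: union of children's cut sets → 2 cut set(s).
Followup chain down [OR]: union of children's cut sets → 2 cut set(s).
Port system unavailable [AND]: one cut set from each child combined → 2 × 1 × 1 × 1 = 2 cut set(s).
NFU path 2 unavailable [OR]: union of children's cut sets → 3 cut set(s).
Pump set 2 lost [AND]: one cut set from each child combined → 2 × 1 × 3 = 6 cut set(s).
Ship steering unresponsive [OR]: union of children's cut sets → 9 cut set(s).
Minimal cut sets: {Aft solenoid block stuck}; {#2 relief valve is down}; {Helm transmitter malfunctions}; {#3 solenoid block 2 malfunctions, Backup relief valve 2 is down, C feedback unit malfunctions, C rudder actuator offline, Changeover valve faulted, Steering pump offline}; {#3 solenoid block 2 malfunctions, Backup relief valve 2 is down, C rudder actuator offline, Changeover valve faulted, Followup amplifier lost, Steering pump offline}; {B helm transmitter 2 is down, C rudder actuator offline, Steering pump offline}; {#3 solenoid block 2 malfunctions, Backup relief valve 2 is down, C feedback unit malfunctions, C rudder actuator offline, Changeover valve faulted, Left autopilot interface degraded, Tiller link offline}; {#3 solenoid block 2 malfunctions, Backup relief valve 2 is down, C rudder actuator offline, Changeover valve faulted, Followup amplifier lost, Left autopilot interface degraded, Tiller link offline}; {B helm transmitter 2 is down, C rudder actuator offline, Left autopilot interface degraded, Tiller link offline}.

9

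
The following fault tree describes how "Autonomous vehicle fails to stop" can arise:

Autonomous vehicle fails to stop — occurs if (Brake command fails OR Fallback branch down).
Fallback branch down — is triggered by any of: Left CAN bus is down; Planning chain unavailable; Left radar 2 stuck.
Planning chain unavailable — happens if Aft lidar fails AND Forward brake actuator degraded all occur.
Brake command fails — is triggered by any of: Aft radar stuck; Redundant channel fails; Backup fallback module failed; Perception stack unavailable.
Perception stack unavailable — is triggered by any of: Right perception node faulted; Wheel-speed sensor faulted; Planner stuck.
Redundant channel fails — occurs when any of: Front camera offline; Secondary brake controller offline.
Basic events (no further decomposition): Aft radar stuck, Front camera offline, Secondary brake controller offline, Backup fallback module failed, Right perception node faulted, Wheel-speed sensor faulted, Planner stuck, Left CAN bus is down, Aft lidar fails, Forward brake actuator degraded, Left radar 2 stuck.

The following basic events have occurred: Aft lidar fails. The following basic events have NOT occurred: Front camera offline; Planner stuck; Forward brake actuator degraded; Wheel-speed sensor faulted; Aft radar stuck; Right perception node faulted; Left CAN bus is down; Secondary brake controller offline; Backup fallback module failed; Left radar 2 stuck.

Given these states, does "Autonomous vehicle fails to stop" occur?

Redundant channel fails [OR]: Front camera offline=not, Secondary brake controller offline=not → no input occurs → does not occur.
Perception stack unavailable [OR]: Right perception node faulted=not, Wheel-speed sensor faulted=not, Planner stuck=not → no input occurs → does not occur.
Brake command fails [OR]: Aft radar stuck=not, Redundant channel fails=not, Backup fallback module failed=not, Perception stack unavailable=not → no input occurs → does not occur.
Planning chain unavailable [AND]: Aft lidar fails=occurs, Forward brake actuator degraded=not → not all inputs occur → does not occur.
Fallback branch down [OR]: Left CAN bus is down=not, Planning chain unavailable=not, Left radar 2 stuck=not → no input occurs → does not occur.
Autonomous vehicle fails to stop [OR]: Brake command fails=not, Fallback branch down=not → no input occurs → does not occur.

No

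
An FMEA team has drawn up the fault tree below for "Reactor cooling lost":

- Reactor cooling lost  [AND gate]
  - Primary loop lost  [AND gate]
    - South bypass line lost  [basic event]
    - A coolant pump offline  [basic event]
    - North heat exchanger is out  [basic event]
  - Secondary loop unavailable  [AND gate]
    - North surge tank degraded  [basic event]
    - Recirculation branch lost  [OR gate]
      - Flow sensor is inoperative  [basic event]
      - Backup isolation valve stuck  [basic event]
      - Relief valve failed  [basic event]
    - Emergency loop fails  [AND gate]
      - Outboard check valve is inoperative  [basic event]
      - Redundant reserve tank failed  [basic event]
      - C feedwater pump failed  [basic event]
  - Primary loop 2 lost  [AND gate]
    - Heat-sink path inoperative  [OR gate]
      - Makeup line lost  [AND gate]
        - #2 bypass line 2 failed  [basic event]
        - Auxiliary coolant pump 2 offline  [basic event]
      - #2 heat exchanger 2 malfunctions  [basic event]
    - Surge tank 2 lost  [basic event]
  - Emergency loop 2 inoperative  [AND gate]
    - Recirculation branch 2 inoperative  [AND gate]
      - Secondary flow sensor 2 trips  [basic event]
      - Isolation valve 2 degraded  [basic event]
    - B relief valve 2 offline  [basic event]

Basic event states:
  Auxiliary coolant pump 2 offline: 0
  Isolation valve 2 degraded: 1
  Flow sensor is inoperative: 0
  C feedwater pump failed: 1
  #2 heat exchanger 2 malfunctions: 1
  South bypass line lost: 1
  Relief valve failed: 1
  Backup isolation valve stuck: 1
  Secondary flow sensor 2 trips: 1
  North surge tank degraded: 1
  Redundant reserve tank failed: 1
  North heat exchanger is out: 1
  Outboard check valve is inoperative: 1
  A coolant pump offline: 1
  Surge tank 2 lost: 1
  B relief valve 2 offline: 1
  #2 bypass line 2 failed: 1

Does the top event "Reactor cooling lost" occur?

Yes

Primary loop lost [AND]: South bypass line lost=occurs, A coolant pump offline=occurs, North heat exchanger is out=occurs → all inputs occur → occurs.
Recirculation branch lost [OR]: Flow sensor is inoperative=not, Backup isolation valve stuck=occurs, Relief valve failed=occurs → at least one input occurs → occurs.
Emergency loop fails [AND]: Outboard check valve is inoperative=occurs, Redundant reserve tank failed=occurs, C feedwater pump failed=occurs → all inputs occur → occurs.
Secondary loop unavailable [AND]: North surge tank degraded=occurs, Recirculation branch lost=occurs, Emergency loop fails=occurs → all inputs occur → occurs.
Makeup line lost [AND]: #2 bypass line 2 failed=occurs, Auxiliary coolant pump 2 offline=not → not all inputs occur → does not occur.
Heat-sink path inoperative [OR]: Makeup line lost=not, #2 heat exchanger 2 malfunctions=occurs → at least one input occurs → occurs.
Primary loop 2 lost [AND]: Heat-sink path inoperative=occurs, Surge tank 2 lost=occurs → all inputs occur → occurs.
Recirculation branch 2 inoperative [AND]: Secondary flow sensor 2 trips=occurs, Isolation valve 2 degraded=occurs → all inputs occur → occurs.
Emergency loop 2 inoperative [AND]: Recirculation branch 2 inoperative=occurs, B relief valve 2 offline=occurs → all inputs occur → occurs.
Reactor cooling lost [AND]: Primary loop lost=occurs, Secondary loop unavailable=occurs, Primary loop 2 lost=occurs, Emergency loop 2 inoperative=occurs → all inputs occur → occurs.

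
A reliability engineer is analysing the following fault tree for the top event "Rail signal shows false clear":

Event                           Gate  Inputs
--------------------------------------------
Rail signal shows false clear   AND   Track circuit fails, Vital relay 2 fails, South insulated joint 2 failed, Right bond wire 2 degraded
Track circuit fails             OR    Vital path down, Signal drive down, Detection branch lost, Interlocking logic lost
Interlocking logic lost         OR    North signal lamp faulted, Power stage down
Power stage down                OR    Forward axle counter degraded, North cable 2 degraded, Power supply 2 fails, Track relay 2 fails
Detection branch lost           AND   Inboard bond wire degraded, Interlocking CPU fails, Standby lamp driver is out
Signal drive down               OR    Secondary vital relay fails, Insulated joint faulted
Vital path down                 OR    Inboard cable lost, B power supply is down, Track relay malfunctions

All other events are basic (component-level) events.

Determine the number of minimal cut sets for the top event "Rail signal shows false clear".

11

Vital path down [OR]: union of children's cut sets → 3 cut set(s).
Signal drive down [OR]: union of children's cut sets → 2 cut set(s).
Detection branch lost [AND]: one cut set from each child combined → 1 × 1 × 1 = 1 cut set(s).
Power stage down [OR]: union of children's cut sets → 4 cut set(s).
Interlocking logic lost [OR]: union of children's cut sets → 5 cut set(s).
Track circuit fails [OR]: union of children's cut sets → 11 cut set(s).
Rail signal shows false clear [AND]: one cut set from each child combined → 11 × 1 × 1 × 1 = 11 cut set(s).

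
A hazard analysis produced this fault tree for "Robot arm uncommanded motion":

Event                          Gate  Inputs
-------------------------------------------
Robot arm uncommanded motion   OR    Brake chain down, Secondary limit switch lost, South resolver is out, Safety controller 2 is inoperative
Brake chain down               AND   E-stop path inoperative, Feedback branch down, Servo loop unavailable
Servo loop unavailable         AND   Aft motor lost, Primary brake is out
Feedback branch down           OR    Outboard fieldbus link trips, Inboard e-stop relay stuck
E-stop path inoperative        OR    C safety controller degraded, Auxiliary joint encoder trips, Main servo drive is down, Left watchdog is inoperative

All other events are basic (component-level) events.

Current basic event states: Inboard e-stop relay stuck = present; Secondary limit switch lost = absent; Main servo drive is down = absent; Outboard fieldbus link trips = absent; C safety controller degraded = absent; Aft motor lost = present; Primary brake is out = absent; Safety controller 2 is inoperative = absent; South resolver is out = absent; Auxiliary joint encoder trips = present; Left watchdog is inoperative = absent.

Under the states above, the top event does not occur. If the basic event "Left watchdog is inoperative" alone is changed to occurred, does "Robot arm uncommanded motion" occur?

No

Counterfactual: set "Left watchdog is inoperative" to occurred.
E-stop path inoperative [OR]: C safety controller degraded=not, Auxiliary joint encoder trips=occurs, Main servo drive is down=not, Left watchdog is inoperative=occurs → at least one input occurs → occurs.
Feedback branch down [OR]: Outboard fieldbus link trips=not, Inboard e-stop relay stuck=occurs → at least one input occurs → occurs.
Servo loop unavailable [AND]: Aft motor lost=occurs, Primary brake is out=not → not all inputs occur → does not occur.
Brake chain down [AND]: E-stop path inoperative=occurs, Feedback branch down=occurs, Servo loop unavailable=not → not all inputs occur → does not occur.
Robot arm uncommanded motion [OR]: Brake chain down=not, Secondary limit switch lost=not, South resolver is out=not, Safety controller 2 is inoperative=not → no input occurs → does not occur.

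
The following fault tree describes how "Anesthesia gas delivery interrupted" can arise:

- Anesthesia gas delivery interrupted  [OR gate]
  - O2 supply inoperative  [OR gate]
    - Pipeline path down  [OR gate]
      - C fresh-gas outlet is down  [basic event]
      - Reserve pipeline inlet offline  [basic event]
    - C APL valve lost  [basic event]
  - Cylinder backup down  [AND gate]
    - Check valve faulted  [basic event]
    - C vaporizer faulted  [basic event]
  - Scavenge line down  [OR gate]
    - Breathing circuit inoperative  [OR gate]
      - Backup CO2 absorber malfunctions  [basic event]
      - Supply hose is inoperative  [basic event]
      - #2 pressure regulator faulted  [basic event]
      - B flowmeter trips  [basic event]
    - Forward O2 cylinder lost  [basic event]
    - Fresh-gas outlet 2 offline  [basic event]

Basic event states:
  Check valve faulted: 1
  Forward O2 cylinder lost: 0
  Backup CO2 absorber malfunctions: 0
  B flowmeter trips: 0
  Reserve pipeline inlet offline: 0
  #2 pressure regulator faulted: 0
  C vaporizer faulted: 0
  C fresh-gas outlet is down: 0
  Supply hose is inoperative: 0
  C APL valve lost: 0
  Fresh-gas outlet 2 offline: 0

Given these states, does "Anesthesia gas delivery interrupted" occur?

Pipeline path down [OR]: C fresh-gas outlet is down=not, Reserve pipeline inlet offline=not → no input occurs → does not occur.
O2 supply inoperative [OR]: Pipeline path down=not, C APL valve lost=not → no input occurs → does not occur.
Cylinder backup down [AND]: Check valve faulted=occurs, C vaporizer faulted=not → not all inputs occur → does not occur.
Breathing circuit inoperative [OR]: Backup CO2 absorber malfunctions=not, Supply hose is inoperative=not, #2 pressure regulator faulted=not, B flowmeter trips=not → no input occurs → does not occur.
Scavenge line down [OR]: Breathing circuit inoperative=not, Forward O2 cylinder lost=not, Fresh-gas outlet 2 offline=not → no input occurs → does not occur.
Anesthesia gas delivery interrupted [OR]: O2 supply inoperative=not, Cylinder backup down=not, Scavenge line down=not → no input occurs → does not occur.

No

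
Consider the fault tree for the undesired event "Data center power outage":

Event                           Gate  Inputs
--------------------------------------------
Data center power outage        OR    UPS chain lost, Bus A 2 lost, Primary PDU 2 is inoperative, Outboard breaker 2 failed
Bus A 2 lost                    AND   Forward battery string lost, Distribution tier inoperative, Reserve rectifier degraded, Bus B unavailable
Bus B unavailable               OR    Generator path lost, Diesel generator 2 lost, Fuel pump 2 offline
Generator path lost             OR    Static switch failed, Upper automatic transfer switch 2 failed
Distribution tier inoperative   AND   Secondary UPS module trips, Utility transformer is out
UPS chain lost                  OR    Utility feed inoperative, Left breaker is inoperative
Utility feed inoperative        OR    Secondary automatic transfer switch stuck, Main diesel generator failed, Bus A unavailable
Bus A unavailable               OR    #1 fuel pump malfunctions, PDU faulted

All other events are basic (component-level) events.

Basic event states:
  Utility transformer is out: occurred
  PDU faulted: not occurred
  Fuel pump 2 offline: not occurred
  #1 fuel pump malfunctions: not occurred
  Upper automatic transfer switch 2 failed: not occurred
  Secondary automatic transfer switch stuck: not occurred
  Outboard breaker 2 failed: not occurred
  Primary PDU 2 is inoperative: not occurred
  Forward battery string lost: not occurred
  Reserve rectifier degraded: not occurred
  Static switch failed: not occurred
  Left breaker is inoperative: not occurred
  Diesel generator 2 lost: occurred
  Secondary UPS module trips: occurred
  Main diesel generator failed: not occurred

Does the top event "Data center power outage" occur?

Bus A unavailable [OR]: #1 fuel pump malfunctions=not, PDU faulted=not → no input occurs → does not occur.
Utility feed inoperative [OR]: Secondary automatic transfer switch stuck=not, Main diesel generator failed=not, Bus A unavailable=not → no input occurs → does not occur.
UPS chain lost [OR]: Utility feed inoperative=not, Left breaker is inoperative=not → no input occurs → does not occur.
Distribution tier inoperative [AND]: Secondary UPS module trips=occurs, Utility transformer is out=occurs → all inputs occur → occurs.
Generator path lost [OR]: Static switch failed=not, Upper automatic transfer switch 2 failed=not → no input occurs → does not occur.
Bus B unavailable [OR]: Generator path lost=not, Diesel generator 2 lost=occurs, Fuel pump 2 offline=not → at least one input occurs → occurs.
Bus A 2 lost [AND]: Forward battery string lost=not, Distribution tier inoperative=occurs, Reserve rectifier degraded=not, Bus B unavailable=occurs → not all inputs occur → does not occur.
Data center power outage [OR]: UPS chain lost=not, Bus A 2 lost=not, Primary PDU 2 is inoperative=not, Outboard breaker 2 failed=not → no input occurs → does not occur.

No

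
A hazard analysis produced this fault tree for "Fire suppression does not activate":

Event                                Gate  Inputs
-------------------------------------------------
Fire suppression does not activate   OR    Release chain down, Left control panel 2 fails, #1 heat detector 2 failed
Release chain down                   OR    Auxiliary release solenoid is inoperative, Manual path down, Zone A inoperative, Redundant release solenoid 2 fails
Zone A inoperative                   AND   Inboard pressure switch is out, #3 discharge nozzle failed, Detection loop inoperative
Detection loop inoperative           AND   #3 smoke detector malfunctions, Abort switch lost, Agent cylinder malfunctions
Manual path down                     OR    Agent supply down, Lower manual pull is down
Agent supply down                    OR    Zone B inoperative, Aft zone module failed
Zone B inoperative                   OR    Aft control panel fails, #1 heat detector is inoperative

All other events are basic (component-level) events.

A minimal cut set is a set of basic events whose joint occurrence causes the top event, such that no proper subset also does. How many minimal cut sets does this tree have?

Zone B inoperative [OR]: union of children's cut sets → 2 cut set(s).
Agent supply down [OR]: union of children's cut sets → 3 cut set(s).
Manual path down [OR]: union of children's cut sets → 4 cut set(s).
Detection loop inoperative [AND]: one cut set from each child combined → 1 × 1 × 1 = 1 cut set(s).
Zone A inoperative [AND]: one cut set from each child combined → 1 × 1 × 1 = 1 cut set(s).
Release chain down [OR]: union of children's cut sets → 7 cut set(s).
Fire suppression does not activate [OR]: union of children's cut sets → 9 cut set(s).
Minimal cut sets: {Auxiliary release solenoid is inoperative}; {Aft control panel fails}; {#1 heat detector is inoperative}; {Aft zone module failed}; {Lower manual pull is down}; {#3 discharge nozzle failed, #3 smoke detector malfunctions, Abort switch lost, Agent cylinder malfunctions, Inboard pressure switch is out}; {Redundant release solenoid 2 fails}; {Left control panel 2 fails}; {#1 heat detector 2 failed}.

9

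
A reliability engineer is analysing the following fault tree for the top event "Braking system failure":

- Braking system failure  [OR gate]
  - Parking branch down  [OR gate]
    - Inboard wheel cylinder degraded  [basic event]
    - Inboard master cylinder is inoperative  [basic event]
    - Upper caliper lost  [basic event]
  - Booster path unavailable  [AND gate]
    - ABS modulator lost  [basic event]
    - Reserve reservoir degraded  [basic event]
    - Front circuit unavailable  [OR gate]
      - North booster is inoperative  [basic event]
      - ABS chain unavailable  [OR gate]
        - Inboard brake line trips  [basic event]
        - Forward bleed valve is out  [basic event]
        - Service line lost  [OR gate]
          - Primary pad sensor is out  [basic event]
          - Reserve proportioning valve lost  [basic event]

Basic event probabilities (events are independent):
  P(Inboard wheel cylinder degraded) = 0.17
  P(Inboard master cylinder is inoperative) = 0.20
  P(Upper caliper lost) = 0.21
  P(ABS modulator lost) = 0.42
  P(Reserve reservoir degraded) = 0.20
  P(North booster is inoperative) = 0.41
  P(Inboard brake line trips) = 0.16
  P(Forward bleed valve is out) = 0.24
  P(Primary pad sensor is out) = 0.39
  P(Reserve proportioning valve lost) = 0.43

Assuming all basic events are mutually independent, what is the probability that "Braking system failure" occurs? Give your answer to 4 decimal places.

0.5137

P(Parking branch down) [OR] = 1 − (1−0.17) × (1−0.20) × (1−0.21) = 0.475440
P(Service line lost) [OR] = 1 − (1−0.39) × (1−0.43) = 0.652300
P(ABS chain unavailable) [OR] = 1 − (1−0.16) × (1−0.24) × (1−0.652300) = 0.778028
P(Front circuit unavailable) [OR] = 1 − (1−0.41) × (1−0.778028) = 0.869037
P(Booster path unavailable) [AND] = 0.42 × 0.20 × 0.869037 = 0.072999
P(Braking system failure) [OR] = 1 − (1−0.475440) × (1−0.072999) = 0.513732
Rounded to 4 decimal places: P(Braking system failure) ≈ 0.5137.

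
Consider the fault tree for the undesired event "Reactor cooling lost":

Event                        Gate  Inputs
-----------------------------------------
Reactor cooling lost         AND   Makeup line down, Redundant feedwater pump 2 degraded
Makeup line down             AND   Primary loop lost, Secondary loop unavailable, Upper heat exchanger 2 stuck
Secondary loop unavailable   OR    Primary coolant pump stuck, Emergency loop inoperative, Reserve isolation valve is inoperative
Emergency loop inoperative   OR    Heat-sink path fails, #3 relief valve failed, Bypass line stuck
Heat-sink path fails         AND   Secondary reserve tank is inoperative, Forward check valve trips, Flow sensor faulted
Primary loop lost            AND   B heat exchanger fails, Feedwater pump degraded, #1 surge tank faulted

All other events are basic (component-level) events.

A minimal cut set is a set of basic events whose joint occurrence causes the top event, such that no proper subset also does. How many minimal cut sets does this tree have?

Primary loop lost [AND]: one cut set from each child combined → 1 × 1 × 1 = 1 cut set(s).
Heat-sink path fails [AND]: one cut set from each child combined → 1 × 1 × 1 = 1 cut set(s).
Emergency loop inoperative [OR]: union of children's cut sets → 3 cut set(s).
Secondary loop unavailable [OR]: union of children's cut sets → 5 cut set(s).
Makeup line down [AND]: one cut set from each child combined → 1 × 5 × 1 = 5 cut set(s).
Reactor cooling lost [AND]: one cut set from each child combined → 5 × 1 = 5 cut set(s).
Minimal cut sets: {#1 surge tank faulted, B heat exchanger fails, Feedwater pump degraded, Primary coolant pump stuck, Redundant feedwater pump 2 degraded, Upper heat exchanger 2 stuck}; {#1 surge tank faulted, B heat exchanger fails, Feedwater pump degraded, Flow sensor faulted, Forward check valve trips, Redundant feedwater pump 2 degraded, Secondary reserve tank is inoperative, Upper heat exchanger 2 stuck}; {#1 surge tank faulted, #3 relief valve failed, B heat exchanger fails, Feedwater pump degraded, Redundant feedwater pump 2 degraded, Upper heat exchanger 2 stuck}; {#1 surge tank faulted, B heat exchanger fails, Bypass line stuck, Feedwater pump degraded, Redundant feedwater pump 2 degraded, Upper heat exchanger 2 stuck}; {#1 surge tank faulted, B heat exchanger fails, Feedwater pump degraded, Redundant feedwater pump 2 degraded, Reserve isolation valve is inoperative, Upper heat exchanger 2 stuck}.

5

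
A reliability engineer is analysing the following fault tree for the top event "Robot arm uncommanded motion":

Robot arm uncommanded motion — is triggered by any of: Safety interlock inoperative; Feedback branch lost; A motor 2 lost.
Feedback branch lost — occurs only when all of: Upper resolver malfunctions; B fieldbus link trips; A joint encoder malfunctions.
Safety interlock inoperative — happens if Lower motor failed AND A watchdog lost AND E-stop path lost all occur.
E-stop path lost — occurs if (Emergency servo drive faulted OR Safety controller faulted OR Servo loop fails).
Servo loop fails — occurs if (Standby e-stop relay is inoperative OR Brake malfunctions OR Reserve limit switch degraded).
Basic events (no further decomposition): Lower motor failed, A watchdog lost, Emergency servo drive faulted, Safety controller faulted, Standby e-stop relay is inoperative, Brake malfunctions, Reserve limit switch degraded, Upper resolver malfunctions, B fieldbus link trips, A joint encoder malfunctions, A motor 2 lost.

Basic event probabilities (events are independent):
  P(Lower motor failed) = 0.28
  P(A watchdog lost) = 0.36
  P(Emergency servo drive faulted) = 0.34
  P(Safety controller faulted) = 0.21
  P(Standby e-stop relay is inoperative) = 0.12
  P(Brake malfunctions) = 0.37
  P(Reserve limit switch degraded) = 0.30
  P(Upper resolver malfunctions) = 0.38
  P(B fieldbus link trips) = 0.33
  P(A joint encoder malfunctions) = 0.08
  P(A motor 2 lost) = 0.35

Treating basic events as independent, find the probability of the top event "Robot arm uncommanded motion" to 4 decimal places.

P(Servo loop fails) [OR] = 1 − (1−0.12) × (1−0.37) × (1−0.30) = 0.611920
P(E-stop path lost) [OR] = 1 − (1−0.34) × (1−0.21) × (1−0.611920) = 0.797655
P(Safety interlock inoperative) [AND] = 0.28 × 0.36 × 0.797655 = 0.080404
P(Feedback branch lost) [AND] = 0.38 × 0.33 × 0.08 = 0.010032
P(Robot arm uncommanded motion) [OR] = 1 − (1−0.080404) × (1−0.010032) × (1−0.35) = 0.408259
Rounded to 4 decimal places: P(Robot arm uncommanded motion) ≈ 0.4083.

0.4083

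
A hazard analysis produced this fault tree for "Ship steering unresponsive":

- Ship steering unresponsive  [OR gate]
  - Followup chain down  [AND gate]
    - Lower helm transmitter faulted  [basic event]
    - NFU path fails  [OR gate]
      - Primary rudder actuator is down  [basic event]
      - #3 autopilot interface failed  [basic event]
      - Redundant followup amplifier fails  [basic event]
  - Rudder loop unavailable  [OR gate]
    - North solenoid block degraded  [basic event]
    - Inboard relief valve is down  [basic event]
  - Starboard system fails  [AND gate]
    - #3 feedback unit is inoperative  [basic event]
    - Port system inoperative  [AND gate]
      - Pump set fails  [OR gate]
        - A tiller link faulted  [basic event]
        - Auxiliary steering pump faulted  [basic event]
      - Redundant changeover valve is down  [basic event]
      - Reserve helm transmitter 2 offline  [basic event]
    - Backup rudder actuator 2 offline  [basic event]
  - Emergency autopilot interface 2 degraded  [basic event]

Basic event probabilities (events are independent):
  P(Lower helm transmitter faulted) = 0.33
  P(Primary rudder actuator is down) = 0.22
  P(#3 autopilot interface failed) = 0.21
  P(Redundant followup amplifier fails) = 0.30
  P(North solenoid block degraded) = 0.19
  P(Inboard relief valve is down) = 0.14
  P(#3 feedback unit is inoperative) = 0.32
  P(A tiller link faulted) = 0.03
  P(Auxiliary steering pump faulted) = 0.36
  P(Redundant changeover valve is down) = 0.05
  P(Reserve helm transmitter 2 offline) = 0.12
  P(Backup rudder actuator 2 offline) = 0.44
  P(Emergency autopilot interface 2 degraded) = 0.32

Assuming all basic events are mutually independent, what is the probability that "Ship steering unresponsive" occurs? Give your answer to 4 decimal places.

0.6153

P(NFU path fails) [OR] = 1 − (1−0.22) × (1−0.21) × (1−0.30) = 0.568660
P(Followup chain down) [AND] = 0.33 × 0.568660 = 0.187658
P(Rudder loop unavailable) [OR] = 1 − (1−0.19) × (1−0.14) = 0.303400
P(Pump set fails) [OR] = 1 − (1−0.03) × (1−0.36) = 0.379200
P(Port system inoperative) [AND] = 0.379200 × 0.05 × 0.12 = 0.002275
P(Starboard system fails) [AND] = 0.32 × 0.002275 × 0.44 = 0.000320
P(Ship steering unresponsive) [OR] = 1 − (1−0.187658) × (1−0.303400) × (1−0.000320) × (1−0.32) = 0.615326
Rounded to 4 decimal places: P(Ship steering unresponsive) ≈ 0.6153.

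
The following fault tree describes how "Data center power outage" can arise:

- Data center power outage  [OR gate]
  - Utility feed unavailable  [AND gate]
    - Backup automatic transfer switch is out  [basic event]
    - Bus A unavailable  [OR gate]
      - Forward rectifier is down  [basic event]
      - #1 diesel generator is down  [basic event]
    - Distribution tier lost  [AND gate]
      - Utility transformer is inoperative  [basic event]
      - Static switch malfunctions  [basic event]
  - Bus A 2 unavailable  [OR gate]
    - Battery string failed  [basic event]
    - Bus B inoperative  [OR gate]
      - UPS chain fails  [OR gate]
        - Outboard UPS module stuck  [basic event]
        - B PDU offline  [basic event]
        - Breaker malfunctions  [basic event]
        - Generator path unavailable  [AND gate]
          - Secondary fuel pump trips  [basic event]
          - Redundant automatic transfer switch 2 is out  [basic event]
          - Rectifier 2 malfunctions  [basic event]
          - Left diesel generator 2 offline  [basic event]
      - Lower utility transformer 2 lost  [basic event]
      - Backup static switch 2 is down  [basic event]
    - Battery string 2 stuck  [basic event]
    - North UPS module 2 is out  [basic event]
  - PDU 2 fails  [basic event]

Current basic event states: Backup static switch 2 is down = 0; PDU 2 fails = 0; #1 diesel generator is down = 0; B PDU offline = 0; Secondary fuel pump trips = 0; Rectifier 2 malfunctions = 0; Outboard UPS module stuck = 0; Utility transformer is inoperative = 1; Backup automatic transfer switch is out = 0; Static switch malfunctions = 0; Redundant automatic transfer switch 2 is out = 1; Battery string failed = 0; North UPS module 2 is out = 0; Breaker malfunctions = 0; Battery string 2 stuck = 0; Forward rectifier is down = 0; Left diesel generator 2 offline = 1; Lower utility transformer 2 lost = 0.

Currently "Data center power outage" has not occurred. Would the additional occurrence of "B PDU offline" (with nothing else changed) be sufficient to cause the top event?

Yes

Counterfactual: set "B PDU offline" to occurred.
Bus A unavailable [OR]: Forward rectifier is down=not, #1 diesel generator is down=not → no input occurs → does not occur.
Distribution tier lost [AND]: Utility transformer is inoperative=occurs, Static switch malfunctions=not → not all inputs occur → does not occur.
Utility feed unavailable [AND]: Backup automatic transfer switch is out=not, Bus A unavailable=not, Distribution tier lost=not → not all inputs occur → does not occur.
Generator path unavailable [AND]: Secondary fuel pump trips=not, Redundant automatic transfer switch 2 is out=occurs, Rectifier 2 malfunctions=not, Left diesel generator 2 offline=occurs → not all inputs occur → does not occur.
UPS chain fails [OR]: Outboard UPS module stuck=not, B PDU offline=occurs, Breaker malfunctions=not, Generator path unavailable=not → at least one input occurs → occurs.
Bus B inoperative [OR]: UPS chain fails=occurs, Lower utility transformer 2 lost=not, Backup static switch 2 is down=not → at least one input occurs → occurs.
Bus A 2 unavailable [OR]: Battery string failed=not, Bus B inoperative=occurs, Battery string 2 stuck=not, North UPS module 2 is out=not → at least one input occurs → occurs.
Data center power outage [OR]: Utility feed unavailable=not, Bus A 2 unavailable=occurs, PDU 2 fails=not → at least one input occurs → occurs.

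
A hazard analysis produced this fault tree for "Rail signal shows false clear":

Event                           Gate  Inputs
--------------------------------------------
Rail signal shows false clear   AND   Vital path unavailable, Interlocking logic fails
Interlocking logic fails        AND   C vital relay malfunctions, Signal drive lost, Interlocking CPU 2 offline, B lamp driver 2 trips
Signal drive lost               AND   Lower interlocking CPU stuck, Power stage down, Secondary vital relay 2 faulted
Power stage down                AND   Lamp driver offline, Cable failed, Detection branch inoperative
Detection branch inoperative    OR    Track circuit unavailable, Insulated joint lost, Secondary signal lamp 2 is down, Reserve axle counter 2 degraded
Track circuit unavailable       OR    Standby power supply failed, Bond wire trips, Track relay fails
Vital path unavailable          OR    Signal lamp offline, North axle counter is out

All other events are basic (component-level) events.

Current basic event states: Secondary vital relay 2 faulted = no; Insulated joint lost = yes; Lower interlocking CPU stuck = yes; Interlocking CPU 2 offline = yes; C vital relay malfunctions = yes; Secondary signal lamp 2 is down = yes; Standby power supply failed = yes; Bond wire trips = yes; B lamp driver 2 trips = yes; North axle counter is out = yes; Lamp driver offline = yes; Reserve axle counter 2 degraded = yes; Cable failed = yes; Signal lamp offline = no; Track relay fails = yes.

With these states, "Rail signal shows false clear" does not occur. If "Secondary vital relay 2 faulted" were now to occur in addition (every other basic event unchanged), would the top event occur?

Counterfactual: set "Secondary vital relay 2 faulted" to occurred.
Vital path unavailable [OR]: Signal lamp offline=not, North axle counter is out=occurs → at least one input occurs → occurs.
Track circuit unavailable [OR]: Standby power supply failed=occurs, Bond wire trips=occurs, Track relay fails=occurs → at least one input occurs → occurs.
Detection branch inoperative [OR]: Track circuit unavailable=occurs, Insulated joint lost=occurs, Secondary signal lamp 2 is down=occurs, Reserve axle counter 2 degraded=occurs → at least one input occurs → occurs.
Power stage down [AND]: Lamp driver offline=occurs, Cable failed=occurs, Detection branch inoperative=occurs → all inputs occur → occurs.
Signal drive lost [AND]: Lower interlocking CPU stuck=occurs, Power stage down=occurs, Secondary vital relay 2 faulted=occurs → all inputs occur → occurs.
Interlocking logic fails [AND]: C vital relay malfunctions=occurs, Signal drive lost=occurs, Interlocking CPU 2 offline=occurs, B lamp driver 2 trips=occurs → all inputs occur → occurs.
Rail signal shows false clear [AND]: Vital path unavailable=occurs, Interlocking logic fails=occurs → all inputs occur → occurs.

Yes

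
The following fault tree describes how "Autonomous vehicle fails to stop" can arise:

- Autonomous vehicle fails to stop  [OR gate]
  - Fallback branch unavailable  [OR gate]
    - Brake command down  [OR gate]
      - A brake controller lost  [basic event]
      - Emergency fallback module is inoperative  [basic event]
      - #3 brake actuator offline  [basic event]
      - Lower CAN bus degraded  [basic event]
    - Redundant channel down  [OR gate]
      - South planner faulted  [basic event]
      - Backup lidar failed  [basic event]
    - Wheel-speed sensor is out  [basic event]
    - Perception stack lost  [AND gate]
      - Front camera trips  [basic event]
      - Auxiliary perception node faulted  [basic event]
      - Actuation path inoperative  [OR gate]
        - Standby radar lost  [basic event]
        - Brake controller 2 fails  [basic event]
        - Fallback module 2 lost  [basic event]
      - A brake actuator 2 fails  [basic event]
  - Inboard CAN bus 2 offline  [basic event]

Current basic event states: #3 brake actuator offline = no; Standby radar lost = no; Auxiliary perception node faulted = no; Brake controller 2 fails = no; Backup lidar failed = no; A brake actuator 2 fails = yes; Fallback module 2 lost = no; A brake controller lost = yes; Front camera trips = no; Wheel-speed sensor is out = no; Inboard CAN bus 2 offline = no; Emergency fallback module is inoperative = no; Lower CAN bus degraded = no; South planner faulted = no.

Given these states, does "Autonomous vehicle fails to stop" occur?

Brake command down [OR]: A brake controller lost=occurs, Emergency fallback module is inoperative=not, #3 brake actuator offline=not, Lower CAN bus degraded=not → at least one input occurs → occurs.
Redundant channel down [OR]: South planner faulted=not, Backup lidar failed=not → no input occurs → does not occur.
Actuation path inoperative [OR]: Standby radar lost=not, Brake controller 2 fails=not, Fallback module 2 lost=not → no input occurs → does not occur.
Perception stack lost [AND]: Front camera trips=not, Auxiliary perception node faulted=not, Actuation path inoperative=not, A brake actuator 2 fails=occurs → not all inputs occur → does not occur.
Fallback branch unavailable [OR]: Brake command down=occurs, Redundant channel down=not, Wheel-speed sensor is out=not, Perception stack lost=not → at least one input occurs → occurs.
Autonomous vehicle fails to stop [OR]: Fallback branch unavailable=occurs, Inboard CAN bus 2 offline=not → at least one input occurs → occurs.

Yes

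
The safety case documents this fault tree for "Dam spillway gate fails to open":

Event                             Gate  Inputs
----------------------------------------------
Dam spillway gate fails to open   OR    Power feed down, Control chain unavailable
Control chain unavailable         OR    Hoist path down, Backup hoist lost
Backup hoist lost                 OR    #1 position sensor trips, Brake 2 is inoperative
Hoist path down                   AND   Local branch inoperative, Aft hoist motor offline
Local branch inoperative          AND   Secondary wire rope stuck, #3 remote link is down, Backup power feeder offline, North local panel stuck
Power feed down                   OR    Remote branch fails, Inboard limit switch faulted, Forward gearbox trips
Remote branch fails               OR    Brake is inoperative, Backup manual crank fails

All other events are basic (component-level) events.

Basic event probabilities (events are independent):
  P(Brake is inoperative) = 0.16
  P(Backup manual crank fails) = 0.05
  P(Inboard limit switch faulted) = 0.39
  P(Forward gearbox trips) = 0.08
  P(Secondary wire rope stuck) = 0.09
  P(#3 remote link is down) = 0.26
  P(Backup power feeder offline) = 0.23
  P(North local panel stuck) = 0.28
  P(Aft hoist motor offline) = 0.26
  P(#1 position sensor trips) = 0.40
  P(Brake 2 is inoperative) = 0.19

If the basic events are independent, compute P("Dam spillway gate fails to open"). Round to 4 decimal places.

P(Remote branch fails) [OR] = 1 − (1−0.16) × (1−0.05) = 0.202000
P(Power feed down) [OR] = 1 − (1−0.202000) × (1−0.39) × (1−0.08) = 0.552162
P(Local branch inoperative) [AND] = 0.09 × 0.26 × 0.23 × 0.28 = 0.001507
P(Hoist path down) [AND] = 0.001507 × 0.26 = 0.000392
P(Backup hoist lost) [OR] = 1 − (1−0.40) × (1−0.19) = 0.514000
P(Control chain unavailable) [OR] = 1 − (1−0.000392) × (1−0.514000) = 0.514191
P(Dam spillway gate fails to open) [OR] = 1 − (1−0.552162) × (1−0.514191) = 0.782436
Rounded to 4 decimal places: P(Dam spillway gate fails to open) ≈ 0.7824.

0.7824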